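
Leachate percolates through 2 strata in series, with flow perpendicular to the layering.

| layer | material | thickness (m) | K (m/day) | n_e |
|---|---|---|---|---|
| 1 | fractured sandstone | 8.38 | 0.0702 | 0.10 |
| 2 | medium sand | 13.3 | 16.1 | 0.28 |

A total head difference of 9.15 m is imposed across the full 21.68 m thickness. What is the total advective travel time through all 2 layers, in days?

59.9

With flow normal to the layers, continuity requires the same specific discharge q through every layer.
Σ(b_i/K_i) = 8.38/0.0702 + 13.3/16.1 = 120.2 d.
q = Δh / Σ(b_i/K_i) = 9.15 / 120.2 = 0.07612 m/day.
In each layer the seepage velocity is v_i = q/n_i, so the layer transit time is t_i = b_i·n_i / q:
  layer 1 (fractured sandstone): t_1 = 8.38 × 0.10 / 0.07612 = 11.01 d
  layer 2 (medium sand): t_2 = 13.3 × 0.28 / 0.07612 = 48.92 d
Total t = Σ t_i = 59.93 days.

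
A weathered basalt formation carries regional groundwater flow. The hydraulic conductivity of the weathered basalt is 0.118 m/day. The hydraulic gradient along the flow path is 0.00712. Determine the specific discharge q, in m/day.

0.000840

Hydraulic gradient i = 0.00712.
Specific discharge q = K · i = 0.1180 × 0.007120 = 0.0008402 m/day.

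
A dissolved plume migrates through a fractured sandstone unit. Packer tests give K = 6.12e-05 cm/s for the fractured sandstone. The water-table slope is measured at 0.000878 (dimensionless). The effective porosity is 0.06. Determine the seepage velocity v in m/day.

0.000774

Convert K: 6.12e-05 cm/s × 864 = 0.05288 m/day.
Hydraulic gradient i = 0.000878.
Darcy flux q = K · i = 0.05288 × 0.0008780 = 4.643e-05 m/day.
Seepage velocity v = q / n_e = 4.643e-05 / 0.06 = 0.0007738 m/day.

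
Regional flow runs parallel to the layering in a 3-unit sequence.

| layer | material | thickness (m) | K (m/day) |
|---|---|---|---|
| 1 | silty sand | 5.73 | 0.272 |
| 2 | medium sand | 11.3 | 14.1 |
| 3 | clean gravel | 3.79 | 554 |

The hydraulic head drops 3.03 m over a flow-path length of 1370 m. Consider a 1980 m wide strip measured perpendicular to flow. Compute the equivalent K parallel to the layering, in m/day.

109

Flow is parallel to layering, so each bed carries its own Darcy discharge and the transmissivities add.
Σ(K_i·b_i) = 0.272×5.73 + 14.1×11.3 + 554×3.79 = 2261 m²/day.
Total thickness b = 20.82 m, so K_eq = Σ(K_i·b_i)/b = 108.6 m/day.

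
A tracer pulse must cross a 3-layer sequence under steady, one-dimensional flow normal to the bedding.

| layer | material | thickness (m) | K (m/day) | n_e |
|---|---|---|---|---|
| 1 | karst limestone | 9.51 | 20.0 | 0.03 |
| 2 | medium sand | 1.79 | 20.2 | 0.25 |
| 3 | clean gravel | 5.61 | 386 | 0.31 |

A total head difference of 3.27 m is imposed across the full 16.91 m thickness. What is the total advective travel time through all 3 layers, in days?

With flow normal to the layers, continuity requires the same specific discharge q through every layer.
Σ(b_i/K_i) = 9.51/20.0 + 1.79/20.2 + 5.61/386 = 0.5786 d.
q = Δh / Σ(b_i/K_i) = 3.27 / 0.5786 = 5.651 m/day.
In each layer the seepage velocity is v_i = q/n_i, so the layer transit time is t_i = b_i·n_i / q:
  layer 1 (karst limestone): t_1 = 9.51 × 0.03 / 5.651 = 0.05049 d
  layer 2 (medium sand): t_2 = 1.79 × 0.25 / 5.651 = 0.07919 d
  layer 3 (clean gravel): t_3 = 5.61 × 0.31 / 5.651 = 0.3077 d
Total t = Σ t_i = 0.4374 days.

0.437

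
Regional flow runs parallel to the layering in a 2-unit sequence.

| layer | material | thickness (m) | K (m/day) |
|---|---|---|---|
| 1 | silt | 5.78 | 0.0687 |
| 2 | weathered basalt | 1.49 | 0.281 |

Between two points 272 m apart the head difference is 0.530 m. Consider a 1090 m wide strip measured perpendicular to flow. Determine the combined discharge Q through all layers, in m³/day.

Flow is parallel to layering, so each bed carries its own Darcy discharge and the transmissivities add.
Σ(K_i·b_i) = 0.0687×5.78 + 0.281×1.49 = 0.8158 m²/day.
Hydraulic gradient i = Δh / L = 0.530 / 272 = 0.001949.
Q = Σ(K_i·b_i) · W · i = 0.8158 × 1090 × 0.001949 = 1.733 m³/day.

1.73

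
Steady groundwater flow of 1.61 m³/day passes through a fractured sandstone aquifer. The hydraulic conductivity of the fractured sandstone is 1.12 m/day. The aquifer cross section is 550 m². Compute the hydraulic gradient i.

From Q = K·A·i, i = Q / (K·A) = 1.61 / (1.120 × 550.0) = 0.002614.

0.00261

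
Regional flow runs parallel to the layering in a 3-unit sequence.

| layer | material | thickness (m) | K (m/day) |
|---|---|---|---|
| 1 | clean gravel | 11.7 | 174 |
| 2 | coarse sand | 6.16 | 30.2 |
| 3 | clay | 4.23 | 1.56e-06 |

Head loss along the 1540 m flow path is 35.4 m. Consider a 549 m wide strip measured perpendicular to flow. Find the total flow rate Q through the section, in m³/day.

28000

Flow is parallel to layering, so each bed carries its own Darcy discharge and the transmissivities add.
Σ(K_i·b_i) = 174×11.7 + 30.2×6.16 + 1.56e-06×4.23 = 2222 m²/day.
Hydraulic gradient i = Δh / L = 35.4 / 1540 = 0.02299.
Q = Σ(K_i·b_i) · W · i = 2222 × 549 × 0.02299 = 28039 m³/day.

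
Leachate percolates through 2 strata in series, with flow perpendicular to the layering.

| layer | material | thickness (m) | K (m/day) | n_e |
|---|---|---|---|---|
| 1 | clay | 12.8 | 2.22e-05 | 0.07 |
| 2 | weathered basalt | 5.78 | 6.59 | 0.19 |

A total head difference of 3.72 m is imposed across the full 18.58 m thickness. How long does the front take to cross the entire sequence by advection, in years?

With flow normal to the layers, continuity requires the same specific discharge q through every layer.
Σ(b_i/K_i) = 12.8/2.22e-05 + 5.78/6.59 = 5.766e+05 d.
q = Δh / Σ(b_i/K_i) = 3.72 / 5.766e+05 = 6.452e-06 m/day.
In each layer the seepage velocity is v_i = q/n_i, so the layer transit time is t_i = b_i·n_i / q:
  layer 1 (clay): t_1 = 12.8 × 0.07 / 6.452e-06 = 1.389e+05 d
  layer 2 (weathered basalt): t_2 = 5.78 × 0.19 / 6.452e-06 = 1.702e+05 d
Total t = Σ t_i = 3.091e+05 days = 846.2 years.

846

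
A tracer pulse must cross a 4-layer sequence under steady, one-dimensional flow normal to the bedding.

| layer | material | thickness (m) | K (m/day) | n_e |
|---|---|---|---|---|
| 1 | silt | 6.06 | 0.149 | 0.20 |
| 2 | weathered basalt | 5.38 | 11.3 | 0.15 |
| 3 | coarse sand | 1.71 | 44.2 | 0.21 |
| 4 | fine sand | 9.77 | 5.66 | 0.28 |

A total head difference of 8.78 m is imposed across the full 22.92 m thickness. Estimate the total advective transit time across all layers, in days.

25.0

With flow normal to the layers, continuity requires the same specific discharge q through every layer.
Σ(b_i/K_i) = 6.06/0.149 + 5.38/11.3 + 1.71/44.2 + 9.77/5.66 = 42.91 d.
q = Δh / Σ(b_i/K_i) = 8.78 / 42.91 = 0.2046 m/day.
In each layer the seepage velocity is v_i = q/n_i, so the layer transit time is t_i = b_i·n_i / q:
  layer 1 (silt): t_1 = 6.06 × 0.20 / 0.2046 = 5.924 d
  layer 2 (weathered basalt): t_2 = 5.38 × 0.15 / 0.2046 = 3.944 d
  layer 3 (coarse sand): t_3 = 1.71 × 0.21 / 0.2046 = 1.755 d
  layer 4 (fine sand): t_4 = 9.77 × 0.28 / 0.2046 = 13.37 d
Total t = Σ t_i = 24.99 days.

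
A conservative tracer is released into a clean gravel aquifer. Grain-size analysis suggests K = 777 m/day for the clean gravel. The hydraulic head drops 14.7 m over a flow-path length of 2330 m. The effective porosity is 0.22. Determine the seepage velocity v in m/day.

22.3

Hydraulic gradient i = Δh / L = 14.7 / 2330 = 0.006309.
Darcy flux q = K · i = 777.0 × 0.006309 = 4.902 m/day.
Seepage velocity v = q / n_e = 4.902 / 0.22 = 22.28 m/day.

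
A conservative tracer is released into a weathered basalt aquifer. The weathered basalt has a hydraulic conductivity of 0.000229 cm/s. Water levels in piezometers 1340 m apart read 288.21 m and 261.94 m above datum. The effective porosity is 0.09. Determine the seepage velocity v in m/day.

Convert K: 0.000229 cm/s × 864 = 0.1979 m/day.
Hydraulic gradient i = (288.21 − 261.94) / 1340 = 26.27 / 1340 = 0.01960.
Darcy flux q = K · i = 0.1979 × 0.01960 = 0.003879 m/day.
Seepage velocity v = q / n_e = 0.003879 / 0.09 = 0.04310 m/day.

0.0431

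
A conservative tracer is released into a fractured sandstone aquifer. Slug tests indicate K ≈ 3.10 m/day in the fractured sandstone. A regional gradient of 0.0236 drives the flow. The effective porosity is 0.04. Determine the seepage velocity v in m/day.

1.83

Hydraulic gradient i = 0.0236.
Darcy flux q = K · i = 3.100 × 0.02360 = 0.07316 m/day.
Seepage velocity v = q / n_e = 0.07316 / 0.04 = 1.829 m/day.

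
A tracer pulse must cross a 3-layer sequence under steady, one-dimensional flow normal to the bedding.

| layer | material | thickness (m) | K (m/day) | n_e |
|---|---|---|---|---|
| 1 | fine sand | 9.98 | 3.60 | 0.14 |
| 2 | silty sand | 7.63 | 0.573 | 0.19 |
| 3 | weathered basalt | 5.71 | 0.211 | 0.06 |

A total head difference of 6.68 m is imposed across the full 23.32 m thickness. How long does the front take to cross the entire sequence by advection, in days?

With flow normal to the layers, continuity requires the same specific discharge q through every layer.
Σ(b_i/K_i) = 9.98/3.60 + 7.63/0.573 + 5.71/0.211 = 43.15 d.
q = Δh / Σ(b_i/K_i) = 6.68 / 43.15 = 0.1548 m/day.
In each layer the seepage velocity is v_i = q/n_i, so the layer transit time is t_i = b_i·n_i / q:
  layer 1 (fine sand): t_1 = 9.98 × 0.14 / 0.1548 = 9.025 d
  layer 2 (silty sand): t_2 = 7.63 × 0.19 / 0.1548 = 9.364 d
  layer 3 (weathered basalt): t_3 = 5.71 × 0.06 / 0.1548 = 2.213 d
Total t = Σ t_i = 20.60 days.

20.6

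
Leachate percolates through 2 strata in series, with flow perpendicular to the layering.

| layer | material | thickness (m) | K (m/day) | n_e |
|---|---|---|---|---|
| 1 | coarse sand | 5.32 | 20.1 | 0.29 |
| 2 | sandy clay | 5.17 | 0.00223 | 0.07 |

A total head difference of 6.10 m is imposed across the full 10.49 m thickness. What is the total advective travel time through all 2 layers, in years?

1.98

With flow normal to the layers, continuity requires the same specific discharge q through every layer.
Σ(b_i/K_i) = 5.32/20.1 + 5.17/0.00223 = 2319 d.
q = Δh / Σ(b_i/K_i) = 6.10 / 2319 = 0.002631 m/day.
In each layer the seepage velocity is v_i = q/n_i, so the layer transit time is t_i = b_i·n_i / q:
  layer 1 (coarse sand): t_1 = 5.32 × 0.29 / 0.002631 = 586.4 d
  layer 2 (sandy clay): t_2 = 5.17 × 0.07 / 0.002631 = 137.6 d
Total t = Σ t_i = 724.0 days = 1.982 years.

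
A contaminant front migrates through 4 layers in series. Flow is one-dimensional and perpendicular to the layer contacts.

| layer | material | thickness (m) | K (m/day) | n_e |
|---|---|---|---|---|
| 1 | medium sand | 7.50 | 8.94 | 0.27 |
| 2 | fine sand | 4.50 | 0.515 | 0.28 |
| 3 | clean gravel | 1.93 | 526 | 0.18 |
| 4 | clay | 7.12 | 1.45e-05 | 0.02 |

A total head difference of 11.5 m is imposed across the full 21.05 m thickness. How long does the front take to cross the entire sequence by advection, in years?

441

With flow normal to the layers, continuity requires the same specific discharge q through every layer.
Σ(b_i/K_i) = 7.50/8.94 + 4.50/0.515 + 1.93/526 + 7.12/1.45e-05 = 4.910e+05 d.
q = Δh / Σ(b_i/K_i) = 11.5 / 4.910e+05 = 2.342e-05 m/day.
In each layer the seepage velocity is v_i = q/n_i, so the layer transit time is t_i = b_i·n_i / q:
  layer 1 (medium sand): t_1 = 7.50 × 0.27 / 2.342e-05 = 86466 d
  layer 2 (fine sand): t_2 = 4.50 × 0.28 / 2.342e-05 = 53801 d
  layer 3 (clean gravel): t_3 = 1.93 × 0.18 / 2.342e-05 = 14834 d
  layer 4 (clay): t_4 = 7.12 × 0.02 / 2.342e-05 = 6080 d
Total t = Σ t_i = 1.612e+05 days = 441.3 years.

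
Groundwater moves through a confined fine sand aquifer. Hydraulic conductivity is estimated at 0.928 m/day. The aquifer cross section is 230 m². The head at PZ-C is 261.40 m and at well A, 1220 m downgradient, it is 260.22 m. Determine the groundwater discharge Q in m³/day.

Hydraulic gradient i = (261.40 − 260.22) / 1220 = 1.18 / 1220 = 0.0009672.
Darcy's law: Q = K · A · i = 0.9280 × 230.0 × 0.0009672 = 0.2064 m³/day.

0.206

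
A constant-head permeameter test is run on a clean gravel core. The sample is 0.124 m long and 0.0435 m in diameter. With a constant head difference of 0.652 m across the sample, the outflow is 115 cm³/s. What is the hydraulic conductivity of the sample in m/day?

1270

Cross-sectional area A = π·(d/2)² = π × (0.0435/2)² = 0.001486 m².
Convert discharge: 115 cm³/s = 0.0001150 m³/s.
Darcy's law rearranged: K = Q·L / (A·Δh) = 0.0001150 × 0.124 / (0.001486 × 0.652) = 0.01472 m/s = 1272 m/day.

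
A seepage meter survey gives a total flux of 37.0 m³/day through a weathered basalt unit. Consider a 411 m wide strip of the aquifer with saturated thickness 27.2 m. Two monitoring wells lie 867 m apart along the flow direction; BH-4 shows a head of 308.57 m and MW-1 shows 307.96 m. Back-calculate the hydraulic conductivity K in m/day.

4.70

Cross-sectional area A = 411 × 27.2 = 11179 m².
Hydraulic gradient i = (308.57 − 307.96) / 867 = 0.61 / 867 = 0.0007036.
From Q = K·A·i, K = Q / (A·i) = 37.0 / (11179 × 0.0007036) = 4.704 m/day.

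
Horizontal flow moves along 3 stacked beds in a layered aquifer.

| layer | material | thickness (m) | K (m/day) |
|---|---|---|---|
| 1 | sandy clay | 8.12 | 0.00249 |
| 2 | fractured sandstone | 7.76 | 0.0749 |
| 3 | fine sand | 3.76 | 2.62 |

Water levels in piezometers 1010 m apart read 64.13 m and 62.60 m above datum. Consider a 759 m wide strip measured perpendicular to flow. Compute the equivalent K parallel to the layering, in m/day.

0.532

Flow is parallel to layering, so each bed carries its own Darcy discharge and the transmissivities add.
Σ(K_i·b_i) = 0.00249×8.12 + 0.0749×7.76 + 2.62×3.76 = 10.45 m²/day.
Total thickness b = 19.64 m, so K_eq = Σ(K_i·b_i)/b = 0.5322 m/day.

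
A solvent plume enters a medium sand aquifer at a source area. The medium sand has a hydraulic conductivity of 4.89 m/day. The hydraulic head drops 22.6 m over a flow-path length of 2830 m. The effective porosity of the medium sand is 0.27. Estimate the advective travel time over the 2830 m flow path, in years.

53.6

Hydraulic gradient i = Δh / L = 22.6 / 2830 = 0.007986.
Darcy flux q = K · i = 4.890 × 0.007986 = 0.03905 m/day.
Seepage velocity v = q / n_e = 0.03905 / 0.27 = 0.1446 m/day.
Travel time t = L / v = 2830 / 0.1446 = 19567 days = 53.57 years.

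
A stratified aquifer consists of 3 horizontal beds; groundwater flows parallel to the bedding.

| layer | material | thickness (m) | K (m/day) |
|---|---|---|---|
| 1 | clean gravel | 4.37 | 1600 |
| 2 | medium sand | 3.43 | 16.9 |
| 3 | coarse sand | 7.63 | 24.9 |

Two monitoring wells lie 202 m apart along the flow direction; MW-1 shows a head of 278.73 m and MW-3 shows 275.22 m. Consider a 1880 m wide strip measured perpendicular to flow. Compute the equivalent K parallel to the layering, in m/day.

469

Flow is parallel to layering, so each bed carries its own Darcy discharge and the transmissivities add.
Σ(K_i·b_i) = 1600×4.37 + 16.9×3.43 + 24.9×7.63 = 7240 m²/day.
Total thickness b = 15.43 m, so K_eq = Σ(K_i·b_i)/b = 469.2 m/day.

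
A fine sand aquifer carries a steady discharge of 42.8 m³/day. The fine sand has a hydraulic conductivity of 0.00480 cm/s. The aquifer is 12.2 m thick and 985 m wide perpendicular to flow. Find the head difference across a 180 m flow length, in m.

0.155

Convert K: 0.00480 cm/s × 864 = 4.147 m/day.
Cross-sectional area A = 985 × 12.2 = 12017 m².
From Q = K·A·i, i = Q / (K·A) = 42.8 / (4.147 × 12017) = 0.0008588.
Head loss Δh = i · L = 0.0008588 × 180 = 0.1546 m.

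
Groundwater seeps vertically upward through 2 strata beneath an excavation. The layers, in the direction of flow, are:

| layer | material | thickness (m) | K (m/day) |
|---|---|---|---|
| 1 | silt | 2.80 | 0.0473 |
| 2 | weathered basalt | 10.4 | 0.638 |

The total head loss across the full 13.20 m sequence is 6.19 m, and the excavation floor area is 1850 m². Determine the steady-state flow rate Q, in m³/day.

152

Flow is perpendicular to layering, so the layers act in series and the equivalent K is the thickness-weighted harmonic mean.
Total thickness L = 2.80 + 10.4 = 13.20 m.
Σ(b_i/K_i) = 2.80/0.0473 + 10.4/0.638 = 75.50 d.
K_eq = L / Σ(b_i/K_i) = 13.20 / 75.50 = 0.1748 m/day.
Q = K_eq · A · (Δh/L) = 0.1748 × 1850 × (6.19/13.20) = 151.7 m³/day.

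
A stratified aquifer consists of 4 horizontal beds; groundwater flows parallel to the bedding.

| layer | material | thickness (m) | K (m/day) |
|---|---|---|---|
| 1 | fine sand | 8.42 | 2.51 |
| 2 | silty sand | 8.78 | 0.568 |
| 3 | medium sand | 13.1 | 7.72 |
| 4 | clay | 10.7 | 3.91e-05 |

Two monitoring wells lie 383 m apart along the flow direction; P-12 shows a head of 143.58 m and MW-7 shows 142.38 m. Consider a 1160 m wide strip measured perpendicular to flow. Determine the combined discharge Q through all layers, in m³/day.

462

Flow is parallel to layering, so each bed carries its own Darcy discharge and the transmissivities add.
Σ(K_i·b_i) = 2.51×8.42 + 0.568×8.78 + 7.72×13.1 + 3.91e-05×10.7 = 127.3 m²/day.
Hydraulic gradient i = (143.58 − 142.38) / 383 = 1.2 / 383 = 0.003133.
Q = Σ(K_i·b_i) · W · i = 127.3 × 1160 × 0.003133 = 462.5 m³/day.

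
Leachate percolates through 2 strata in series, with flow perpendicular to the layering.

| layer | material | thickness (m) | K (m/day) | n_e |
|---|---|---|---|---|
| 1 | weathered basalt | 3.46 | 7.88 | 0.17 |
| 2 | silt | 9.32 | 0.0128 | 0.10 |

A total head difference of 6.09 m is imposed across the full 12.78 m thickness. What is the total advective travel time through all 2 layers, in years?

With flow normal to the layers, continuity requires the same specific discharge q through every layer.
Σ(b_i/K_i) = 3.46/7.88 + 9.32/0.0128 = 728.6 d.
q = Δh / Σ(b_i/K_i) = 6.09 / 728.6 = 0.008359 m/day.
In each layer the seepage velocity is v_i = q/n_i, so the layer transit time is t_i = b_i·n_i / q:
  layer 1 (weathered basalt): t_1 = 3.46 × 0.17 / 0.008359 = 70.37 d
  layer 2 (silt): t_2 = 9.32 × 0.10 / 0.008359 = 111.5 d
Total t = Σ t_i = 181.9 days = 0.4979 years.

0.498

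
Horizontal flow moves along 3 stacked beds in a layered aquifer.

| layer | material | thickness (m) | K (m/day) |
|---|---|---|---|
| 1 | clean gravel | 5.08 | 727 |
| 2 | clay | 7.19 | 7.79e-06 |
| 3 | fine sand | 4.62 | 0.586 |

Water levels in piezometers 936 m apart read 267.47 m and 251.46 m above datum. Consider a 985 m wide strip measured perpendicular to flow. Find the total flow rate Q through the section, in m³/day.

62300

Flow is parallel to layering, so each bed carries its own Darcy discharge and the transmissivities add.
Σ(K_i·b_i) = 727×5.08 + 7.79e-06×7.19 + 0.586×4.62 = 3696 m²/day.
Hydraulic gradient i = (267.47 − 251.46) / 936 = 16.01 / 936 = 0.01710.
Q = Σ(K_i·b_i) · W · i = 3696 × 985 × 0.01710 = 62268 m³/day.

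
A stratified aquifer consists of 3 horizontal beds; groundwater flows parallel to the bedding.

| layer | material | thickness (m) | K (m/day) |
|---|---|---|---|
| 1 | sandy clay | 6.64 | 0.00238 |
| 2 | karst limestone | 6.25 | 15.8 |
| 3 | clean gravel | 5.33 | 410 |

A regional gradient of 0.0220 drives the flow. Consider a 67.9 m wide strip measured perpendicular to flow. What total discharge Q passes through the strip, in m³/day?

3410

Flow is parallel to layering, so each bed carries its own Darcy discharge and the transmissivities add.
Σ(K_i·b_i) = 0.00238×6.64 + 15.8×6.25 + 410×5.33 = 2284 m²/day.
Hydraulic gradient i = 0.0220.
Q = Σ(K_i·b_i) · W · i = 2284 × 67.9 × 0.02200 = 3412 m³/day.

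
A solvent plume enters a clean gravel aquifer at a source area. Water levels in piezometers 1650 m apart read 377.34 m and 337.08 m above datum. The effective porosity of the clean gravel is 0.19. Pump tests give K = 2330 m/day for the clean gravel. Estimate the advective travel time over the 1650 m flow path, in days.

Hydraulic gradient i = (377.34 − 337.08) / 1650 = 40.26 / 1650 = 0.02440.
Darcy flux q = K · i = 2330 × 0.02440 = 56.85 m/day.
Seepage velocity v = q / n_e = 56.85 / 0.19 = 299.2 m/day.
Travel time t = L / v = 1650 / 299.2 = 5.514 days.

5.51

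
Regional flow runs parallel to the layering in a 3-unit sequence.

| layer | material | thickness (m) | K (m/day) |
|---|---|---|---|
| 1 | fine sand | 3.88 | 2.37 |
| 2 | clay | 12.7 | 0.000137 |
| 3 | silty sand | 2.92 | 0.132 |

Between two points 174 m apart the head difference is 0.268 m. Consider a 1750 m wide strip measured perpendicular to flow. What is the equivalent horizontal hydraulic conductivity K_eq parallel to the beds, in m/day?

0.491

Flow is parallel to layering, so each bed carries its own Darcy discharge and the transmissivities add.
Σ(K_i·b_i) = 2.37×3.88 + 0.000137×12.7 + 0.132×2.92 = 9.583 m²/day.
Total thickness b = 19.50 m, so K_eq = Σ(K_i·b_i)/b = 0.4914 m/day.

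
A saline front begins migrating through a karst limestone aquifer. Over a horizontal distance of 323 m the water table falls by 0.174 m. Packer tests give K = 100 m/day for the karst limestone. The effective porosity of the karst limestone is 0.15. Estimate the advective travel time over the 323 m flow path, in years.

Hydraulic gradient i = Δh / L = 0.174 / 323 = 0.0005387.
Darcy flux q = K · i = 100.0 × 0.0005387 = 0.05387 m/day.
Seepage velocity v = q / n_e = 0.05387 / 0.15 = 0.3591 m/day.
Travel time t = L / v = 323 / 0.3591 = 899.4 days = 2.462 years.

2.46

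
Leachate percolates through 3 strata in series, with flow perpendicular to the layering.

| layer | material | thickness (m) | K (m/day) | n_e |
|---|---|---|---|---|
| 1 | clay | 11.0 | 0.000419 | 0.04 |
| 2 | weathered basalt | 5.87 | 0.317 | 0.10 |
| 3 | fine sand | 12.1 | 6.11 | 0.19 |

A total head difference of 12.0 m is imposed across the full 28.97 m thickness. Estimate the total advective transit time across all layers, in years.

19.9

With flow normal to the layers, continuity requires the same specific discharge q through every layer.
Σ(b_i/K_i) = 11.0/0.000419 + 5.87/0.317 + 12.1/6.11 = 26273 d.
q = Δh / Σ(b_i/K_i) = 12.0 / 26273 = 0.0004567 m/day.
In each layer the seepage velocity is v_i = q/n_i, so the layer transit time is t_i = b_i·n_i / q:
  layer 1 (clay): t_1 = 11.0 × 0.04 / 0.0004567 = 963.4 d
  layer 2 (weathered basalt): t_2 = 5.87 × 0.10 / 0.0004567 = 1285 d
  layer 3 (fine sand): t_3 = 12.1 × 0.19 / 0.0004567 = 5034 d
Total t = Σ t_i = 7282 days = 19.94 years.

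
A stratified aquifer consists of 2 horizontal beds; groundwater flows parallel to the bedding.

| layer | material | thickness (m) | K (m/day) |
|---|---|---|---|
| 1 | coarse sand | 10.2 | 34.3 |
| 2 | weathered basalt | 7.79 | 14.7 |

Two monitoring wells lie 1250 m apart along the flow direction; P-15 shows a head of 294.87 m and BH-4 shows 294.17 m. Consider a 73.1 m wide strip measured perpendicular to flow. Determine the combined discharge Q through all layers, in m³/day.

Flow is parallel to layering, so each bed carries its own Darcy discharge and the transmissivities add.
Σ(K_i·b_i) = 34.3×10.2 + 14.7×7.79 = 464.4 m²/day.
Hydraulic gradient i = (294.87 − 294.17) / 1250 = 0.7 / 1250 = 0.0005600.
Q = Σ(K_i·b_i) · W · i = 464.4 × 73.1 × 0.0005600 = 19.01 m³/day.

19.0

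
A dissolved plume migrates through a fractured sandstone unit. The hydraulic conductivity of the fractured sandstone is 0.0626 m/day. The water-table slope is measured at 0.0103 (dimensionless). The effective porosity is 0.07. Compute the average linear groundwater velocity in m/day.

Hydraulic gradient i = 0.0103.
Darcy flux q = K · i = 0.06260 × 0.01030 = 0.0006448 m/day.
Seepage velocity v = q / n_e = 0.0006448 / 0.07 = 0.009211 m/day.

0.00921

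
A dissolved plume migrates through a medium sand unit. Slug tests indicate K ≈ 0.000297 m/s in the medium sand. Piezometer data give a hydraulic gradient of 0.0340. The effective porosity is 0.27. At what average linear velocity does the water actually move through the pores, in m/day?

Convert K: 0.000297 m/s × 86400 = 25.66 m/day.
Hydraulic gradient i = 0.0340.
Darcy flux q = K · i = 25.66 × 0.03400 = 0.8725 m/day.
Seepage velocity v = q / n_e = 0.8725 / 0.27 = 3.231 m/day.

3.23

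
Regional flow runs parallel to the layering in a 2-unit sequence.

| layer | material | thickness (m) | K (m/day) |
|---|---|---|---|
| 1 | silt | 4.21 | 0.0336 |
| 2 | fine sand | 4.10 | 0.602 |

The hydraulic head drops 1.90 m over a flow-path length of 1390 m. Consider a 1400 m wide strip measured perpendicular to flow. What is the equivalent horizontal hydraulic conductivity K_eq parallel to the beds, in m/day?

0.314

Flow is parallel to layering, so each bed carries its own Darcy discharge and the transmissivities add.
Σ(K_i·b_i) = 0.0336×4.21 + 0.602×4.10 = 2.610 m²/day.
Total thickness b = 8.310 m, so K_eq = Σ(K_i·b_i)/b = 0.3140 m/day.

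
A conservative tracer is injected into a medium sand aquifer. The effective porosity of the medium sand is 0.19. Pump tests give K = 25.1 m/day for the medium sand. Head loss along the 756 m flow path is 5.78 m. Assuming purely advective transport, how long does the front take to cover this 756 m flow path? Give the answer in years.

Hydraulic gradient i = Δh / L = 5.78 / 756 = 0.007646.
Darcy flux q = K · i = 25.10 × 0.007646 = 0.1919 m/day.
Seepage velocity v = q / n_e = 0.1919 / 0.19 = 1.010 m/day.
Travel time t = L / v = 756 / 1.010 = 748.5 days = 2.049 years.

2.05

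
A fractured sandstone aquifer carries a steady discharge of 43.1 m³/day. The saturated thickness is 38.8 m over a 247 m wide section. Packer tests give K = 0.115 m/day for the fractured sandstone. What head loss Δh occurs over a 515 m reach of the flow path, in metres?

20.1

Cross-sectional area A = 247 × 38.8 = 9584 m².
From Q = K·A·i, i = Q / (K·A) = 43.1 / (0.1150 × 9584) = 0.03911.
Head loss Δh = i · L = 0.03911 × 515 = 20.14 m.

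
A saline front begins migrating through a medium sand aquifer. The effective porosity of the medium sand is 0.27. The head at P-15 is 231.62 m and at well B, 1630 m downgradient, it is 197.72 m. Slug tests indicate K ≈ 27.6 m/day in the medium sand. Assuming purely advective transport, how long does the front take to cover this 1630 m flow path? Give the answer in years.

Hydraulic gradient i = (231.62 − 197.72) / 1630 = 33.9 / 1630 = 0.02080.
Darcy flux q = K · i = 27.60 × 0.02080 = 0.5740 m/day.
Seepage velocity v = q / n_e = 0.5740 / 0.27 = 2.126 m/day.
Travel time t = L / v = 1630 / 2.126 = 766.7 days = 2.099 years.

2.10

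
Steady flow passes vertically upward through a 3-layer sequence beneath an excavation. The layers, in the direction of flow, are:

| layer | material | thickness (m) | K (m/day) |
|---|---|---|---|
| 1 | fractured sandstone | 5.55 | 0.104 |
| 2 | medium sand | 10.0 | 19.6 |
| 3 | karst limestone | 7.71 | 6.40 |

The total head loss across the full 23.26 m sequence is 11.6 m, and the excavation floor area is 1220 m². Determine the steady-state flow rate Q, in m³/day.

Flow is perpendicular to layering, so the layers act in series and the equivalent K is the thickness-weighted harmonic mean.
Total thickness L = 5.55 + 10.0 + 7.71 = 23.26 m.
Σ(b_i/K_i) = 5.55/0.104 + 10.0/19.6 + 7.71/6.40 = 55.08 d.
K_eq = L / Σ(b_i/K_i) = 23.26 / 55.08 = 0.4223 m/day.
Q = K_eq · A · (Δh/L) = 0.4223 × 1220 × (11.6/23.26) = 256.9 m³/day.

257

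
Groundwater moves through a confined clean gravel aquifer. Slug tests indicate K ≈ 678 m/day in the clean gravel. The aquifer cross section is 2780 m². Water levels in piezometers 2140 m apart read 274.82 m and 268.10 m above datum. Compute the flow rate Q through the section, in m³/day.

Hydraulic gradient i = (274.82 − 268.10) / 2140 = 6.72 / 2140 = 0.003140.
Darcy's law: Q = K · A · i = 678.0 × 2780 × 0.003140 = 5919 m³/day.

5920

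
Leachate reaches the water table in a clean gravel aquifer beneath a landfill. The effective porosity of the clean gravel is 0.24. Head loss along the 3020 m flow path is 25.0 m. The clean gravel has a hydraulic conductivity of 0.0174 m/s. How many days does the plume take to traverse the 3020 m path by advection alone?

58.2

Convert K: 0.0174 m/s × 86400 = 1503 m/day.
Hydraulic gradient i = Δh / L = 25.0 / 3020 = 0.008278.
Darcy flux q = K · i = 1503 × 0.008278 = 12.45 m/day.
Seepage velocity v = q / n_e = 12.45 / 0.24 = 51.85 m/day.
Travel time t = L / v = 3020 / 51.85 = 58.24 days.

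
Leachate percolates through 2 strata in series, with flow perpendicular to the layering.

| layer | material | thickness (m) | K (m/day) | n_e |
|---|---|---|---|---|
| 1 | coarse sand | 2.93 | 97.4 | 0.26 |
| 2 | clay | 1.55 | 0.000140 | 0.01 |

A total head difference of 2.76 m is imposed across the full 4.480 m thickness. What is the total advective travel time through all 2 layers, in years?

With flow normal to the layers, continuity requires the same specific discharge q through every layer.
Σ(b_i/K_i) = 2.93/97.4 + 1.55/0.000140 = 11071 d.
q = Δh / Σ(b_i/K_i) = 2.76 / 11071 = 0.0002493 m/day.
In each layer the seepage velocity is v_i = q/n_i, so the layer transit time is t_i = b_i·n_i / q:
  layer 1 (coarse sand): t_1 = 2.93 × 0.26 / 0.0002493 = 3056 d
  layer 2 (clay): t_2 = 1.55 × 0.01 / 0.0002493 = 62.18 d
Total t = Σ t_i = 3118 days = 8.537 years.

8.54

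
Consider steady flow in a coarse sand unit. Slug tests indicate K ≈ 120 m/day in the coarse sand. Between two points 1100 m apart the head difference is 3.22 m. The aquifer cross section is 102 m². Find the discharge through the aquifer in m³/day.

Hydraulic gradient i = Δh / L = 3.22 / 1100 = 0.002927.
Darcy's law: Q = K · A · i = 120.0 × 102.0 × 0.002927 = 35.83 m³/day.

35.8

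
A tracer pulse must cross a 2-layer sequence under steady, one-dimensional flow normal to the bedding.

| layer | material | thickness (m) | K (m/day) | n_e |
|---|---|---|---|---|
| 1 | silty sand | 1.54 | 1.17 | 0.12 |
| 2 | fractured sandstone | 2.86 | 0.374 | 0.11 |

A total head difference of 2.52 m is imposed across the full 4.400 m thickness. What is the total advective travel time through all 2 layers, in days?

With flow normal to the layers, continuity requires the same specific discharge q through every layer.
Σ(b_i/K_i) = 1.54/1.17 + 2.86/0.374 = 8.963 d.
q = Δh / Σ(b_i/K_i) = 2.52 / 8.963 = 0.2811 m/day.
In each layer the seepage velocity is v_i = q/n_i, so the layer transit time is t_i = b_i·n_i / q:
  layer 1 (silty sand): t_1 = 1.54 × 0.12 / 0.2811 = 0.6573 d
  layer 2 (fractured sandstone): t_2 = 2.86 × 0.11 / 0.2811 = 1.119 d
Total t = Σ t_i = 1.776 days.

1.78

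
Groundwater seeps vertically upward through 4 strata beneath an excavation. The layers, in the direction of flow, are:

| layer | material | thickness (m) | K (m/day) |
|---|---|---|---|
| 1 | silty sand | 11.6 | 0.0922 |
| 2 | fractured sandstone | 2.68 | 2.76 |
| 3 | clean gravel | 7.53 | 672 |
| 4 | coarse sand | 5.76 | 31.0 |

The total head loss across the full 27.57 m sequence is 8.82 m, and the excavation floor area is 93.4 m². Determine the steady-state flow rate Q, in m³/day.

6.49

Flow is perpendicular to layering, so the layers act in series and the equivalent K is the thickness-weighted harmonic mean.
Total thickness L = 11.6 + 2.68 + 7.53 + 5.76 = 27.57 m.
Σ(b_i/K_i) = 11.6/0.0922 + 2.68/2.76 + 7.53/672 + 5.76/31.0 = 127.0 d.
K_eq = L / Σ(b_i/K_i) = 27.57 / 127.0 = 0.2171 m/day.
Q = K_eq · A · (Δh/L) = 0.2171 × 93.4 × (8.82/27.57) = 6.487 m³/day.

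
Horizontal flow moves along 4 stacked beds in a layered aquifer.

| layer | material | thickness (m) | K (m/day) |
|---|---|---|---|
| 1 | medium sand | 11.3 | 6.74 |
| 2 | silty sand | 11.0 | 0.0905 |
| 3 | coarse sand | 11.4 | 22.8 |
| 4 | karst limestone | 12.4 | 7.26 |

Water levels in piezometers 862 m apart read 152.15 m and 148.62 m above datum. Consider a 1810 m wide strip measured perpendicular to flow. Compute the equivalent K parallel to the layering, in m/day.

9.26

Flow is parallel to layering, so each bed carries its own Darcy discharge and the transmissivities add.
Σ(K_i·b_i) = 6.74×11.3 + 0.0905×11.0 + 22.8×11.4 + 7.26×12.4 = 427.1 m²/day.
Total thickness b = 46.10 m, so K_eq = Σ(K_i·b_i)/b = 9.265 m/day.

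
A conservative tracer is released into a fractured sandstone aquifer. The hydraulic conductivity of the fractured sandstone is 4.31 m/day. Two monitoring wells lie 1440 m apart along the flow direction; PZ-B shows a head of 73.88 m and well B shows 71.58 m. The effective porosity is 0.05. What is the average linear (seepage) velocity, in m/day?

Hydraulic gradient i = (73.88 − 71.58) / 1440 = 2.3 / 1440 = 0.001597.
Darcy flux q = K · i = 4.310 × 0.001597 = 0.006884 m/day.
Seepage velocity v = q / n_e = 0.006884 / 0.05 = 0.1377 m/day.

0.138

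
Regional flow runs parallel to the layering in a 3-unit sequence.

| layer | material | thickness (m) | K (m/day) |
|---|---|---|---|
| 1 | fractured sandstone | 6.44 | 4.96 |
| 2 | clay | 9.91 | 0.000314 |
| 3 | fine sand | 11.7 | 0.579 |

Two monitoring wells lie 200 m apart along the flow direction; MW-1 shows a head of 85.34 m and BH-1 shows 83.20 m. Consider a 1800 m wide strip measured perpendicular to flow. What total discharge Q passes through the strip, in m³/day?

746

Flow is parallel to layering, so each bed carries its own Darcy discharge and the transmissivities add.
Σ(K_i·b_i) = 4.96×6.44 + 0.000314×9.91 + 0.579×11.7 = 38.72 m²/day.
Hydraulic gradient i = (85.34 − 83.20) / 200 = 2.14 / 200 = 0.01070.
Q = Σ(K_i·b_i) · W · i = 38.72 × 1800 × 0.01070 = 745.7 m³/day.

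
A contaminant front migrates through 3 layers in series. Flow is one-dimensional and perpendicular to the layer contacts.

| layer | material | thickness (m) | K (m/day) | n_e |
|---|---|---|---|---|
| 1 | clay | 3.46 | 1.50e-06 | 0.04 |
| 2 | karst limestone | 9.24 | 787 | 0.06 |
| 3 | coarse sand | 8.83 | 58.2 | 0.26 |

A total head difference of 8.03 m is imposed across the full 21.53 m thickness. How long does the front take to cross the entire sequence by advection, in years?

With flow normal to the layers, continuity requires the same specific discharge q through every layer.
Σ(b_i/K_i) = 3.46/1.50e-06 + 9.24/787 + 8.83/58.2 = 2.307e+06 d.
q = Δh / Σ(b_i/K_i) = 8.03 / 2.307e+06 = 3.481e-06 m/day.
In each layer the seepage velocity is v_i = q/n_i, so the layer transit time is t_i = b_i·n_i / q:
  layer 1 (clay): t_1 = 3.46 × 0.04 / 3.481e-06 = 39756 d
  layer 2 (karst limestone): t_2 = 9.24 × 0.06 / 3.481e-06 = 1.593e+05 d
  layer 3 (coarse sand): t_3 = 8.83 × 0.26 / 3.481e-06 = 6.595e+05 d
Total t = Σ t_i = 8.585e+05 days = 2350 years.

2350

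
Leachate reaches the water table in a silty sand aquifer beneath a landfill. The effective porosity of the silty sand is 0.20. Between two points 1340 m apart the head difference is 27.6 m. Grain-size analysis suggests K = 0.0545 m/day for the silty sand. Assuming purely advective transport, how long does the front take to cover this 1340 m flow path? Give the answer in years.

654

Hydraulic gradient i = Δh / L = 27.6 / 1340 = 0.02060.
Darcy flux q = K · i = 0.05450 × 0.02060 = 0.001123 m/day.
Seepage velocity v = q / n_e = 0.001123 / 0.20 = 0.005613 m/day.
Travel time t = L / v = 1340 / 0.005613 = 2.387e+05 days = 653.6 years.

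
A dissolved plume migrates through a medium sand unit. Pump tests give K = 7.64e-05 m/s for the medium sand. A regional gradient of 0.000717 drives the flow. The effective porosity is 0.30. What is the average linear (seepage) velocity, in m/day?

0.0158

Convert K: 7.64e-05 m/s × 86400 = 6.601 m/day.
Hydraulic gradient i = 0.000717.
Darcy flux q = K · i = 6.601 × 0.0007170 = 0.004733 m/day.
Seepage velocity v = q / n_e = 0.004733 / 0.30 = 0.01578 m/day.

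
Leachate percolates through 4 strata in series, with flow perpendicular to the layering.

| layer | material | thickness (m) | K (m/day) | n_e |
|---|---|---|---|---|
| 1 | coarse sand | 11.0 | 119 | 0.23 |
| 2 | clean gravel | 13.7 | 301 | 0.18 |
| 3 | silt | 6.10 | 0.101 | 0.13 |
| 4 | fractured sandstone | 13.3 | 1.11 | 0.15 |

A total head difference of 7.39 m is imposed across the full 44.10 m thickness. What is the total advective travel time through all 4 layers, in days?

With flow normal to the layers, continuity requires the same specific discharge q through every layer.
Σ(b_i/K_i) = 11.0/119 + 13.7/301 + 6.10/0.101 + 13.3/1.11 = 72.52 d.
q = Δh / Σ(b_i/K_i) = 7.39 / 72.52 = 0.1019 m/day.
In each layer the seepage velocity is v_i = q/n_i, so the layer transit time is t_i = b_i·n_i / q:
  layer 1 (coarse sand): t_1 = 11.0 × 0.23 / 0.1019 = 24.83 d
  layer 2 (clean gravel): t_2 = 13.7 × 0.18 / 0.1019 = 24.20 d
  layer 3 (silt): t_3 = 6.10 × 0.13 / 0.1019 = 7.781 d
  layer 4 (fractured sandstone): t_4 = 13.3 × 0.15 / 0.1019 = 19.58 d
Total t = Σ t_i = 76.38 days.

76.4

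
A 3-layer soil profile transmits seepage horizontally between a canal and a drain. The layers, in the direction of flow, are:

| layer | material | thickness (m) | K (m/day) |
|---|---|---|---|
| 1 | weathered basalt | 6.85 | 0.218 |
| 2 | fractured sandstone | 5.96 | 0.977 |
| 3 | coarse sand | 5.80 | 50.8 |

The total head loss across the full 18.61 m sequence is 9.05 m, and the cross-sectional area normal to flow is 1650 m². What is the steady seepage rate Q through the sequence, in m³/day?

397

Flow is perpendicular to layering, so the layers act in series and the equivalent K is the thickness-weighted harmonic mean.
Total thickness L = 6.85 + 5.96 + 5.80 = 18.61 m.
Σ(b_i/K_i) = 6.85/0.218 + 5.96/0.977 + 5.80/50.8 = 37.64 d.
K_eq = L / Σ(b_i/K_i) = 18.61 / 37.64 = 0.4945 m/day.
Q = K_eq · A · (Δh/L) = 0.4945 × 1650 × (9.05/18.61) = 396.8 m³/day.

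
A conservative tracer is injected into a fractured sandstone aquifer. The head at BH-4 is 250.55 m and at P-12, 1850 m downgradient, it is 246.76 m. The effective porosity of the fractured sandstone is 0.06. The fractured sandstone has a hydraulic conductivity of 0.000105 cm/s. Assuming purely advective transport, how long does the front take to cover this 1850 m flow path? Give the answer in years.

1640

Convert K: 0.000105 cm/s × 864 = 0.09072 m/day.
Hydraulic gradient i = (250.55 − 246.76) / 1850 = 3.79 / 1850 = 0.002049.
Darcy flux q = K · i = 0.09072 × 0.002049 = 0.0001859 m/day.
Seepage velocity v = q / n_e = 0.0001859 / 0.06 = 0.003098 m/day.
Travel time t = L / v = 1850 / 0.003098 = 5.972e+05 days = 1635 years.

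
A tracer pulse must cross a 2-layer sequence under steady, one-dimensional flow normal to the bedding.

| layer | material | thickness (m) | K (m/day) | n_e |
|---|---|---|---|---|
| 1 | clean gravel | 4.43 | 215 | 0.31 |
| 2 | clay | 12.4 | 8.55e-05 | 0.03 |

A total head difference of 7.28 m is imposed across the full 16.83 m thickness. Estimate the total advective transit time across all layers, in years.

95.2

With flow normal to the layers, continuity requires the same specific discharge q through every layer.
Σ(b_i/K_i) = 4.43/215 + 12.4/8.55e-05 = 1.450e+05 d.
q = Δh / Σ(b_i/K_i) = 7.28 / 1.450e+05 = 5.020e-05 m/day.
In each layer the seepage velocity is v_i = q/n_i, so the layer transit time is t_i = b_i·n_i / q:
  layer 1 (clean gravel): t_1 = 4.43 × 0.31 / 5.020e-05 = 27358 d
  layer 2 (clay): t_2 = 12.4 × 0.03 / 5.020e-05 = 7411 d
Total t = Σ t_i = 34769 days = 95.19 years.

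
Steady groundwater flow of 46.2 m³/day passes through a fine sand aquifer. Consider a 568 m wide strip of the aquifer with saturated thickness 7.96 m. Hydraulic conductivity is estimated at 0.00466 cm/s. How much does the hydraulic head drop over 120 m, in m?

Convert K: 0.00466 cm/s × 864 = 4.026 m/day.
Cross-sectional area A = 568 × 7.96 = 4521 m².
From Q = K·A·i, i = Q / (K·A) = 46.2 / (4.026 × 4521) = 0.002538.
Head loss Δh = i · L = 0.002538 × 120 = 0.3046 m.

0.305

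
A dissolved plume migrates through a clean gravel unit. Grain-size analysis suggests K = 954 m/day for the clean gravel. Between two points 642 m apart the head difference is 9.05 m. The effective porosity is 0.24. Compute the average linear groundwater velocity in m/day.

56.0

Hydraulic gradient i = Δh / L = 9.05 / 642 = 0.01410.
Darcy flux q = K · i = 954.0 × 0.01410 = 13.45 m/day.
Seepage velocity v = q / n_e = 13.45 / 0.24 = 56.03 m/day.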